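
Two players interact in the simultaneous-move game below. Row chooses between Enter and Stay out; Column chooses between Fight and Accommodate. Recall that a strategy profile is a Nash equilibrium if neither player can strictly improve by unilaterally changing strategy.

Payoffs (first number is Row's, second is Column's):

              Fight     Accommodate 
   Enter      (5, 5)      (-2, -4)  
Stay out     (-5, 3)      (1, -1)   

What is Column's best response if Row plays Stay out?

Against Stay out, Column earns 3 from Fight and -1 from Accommodate.
So Fight is the best response.

Fight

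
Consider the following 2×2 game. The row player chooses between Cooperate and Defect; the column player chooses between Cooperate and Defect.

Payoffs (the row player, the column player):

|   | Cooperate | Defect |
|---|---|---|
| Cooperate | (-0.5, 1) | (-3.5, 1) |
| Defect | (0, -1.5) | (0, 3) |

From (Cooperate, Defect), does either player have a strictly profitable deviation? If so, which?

The row player

The row player at (Cooperate, Defect) earns -3.5; deviating to Defect yields 0 — a strict improvement.
The column player earns 1; deviating to Cooperate yields 1 — not better.
Only the row player has a strictly profitable deviation.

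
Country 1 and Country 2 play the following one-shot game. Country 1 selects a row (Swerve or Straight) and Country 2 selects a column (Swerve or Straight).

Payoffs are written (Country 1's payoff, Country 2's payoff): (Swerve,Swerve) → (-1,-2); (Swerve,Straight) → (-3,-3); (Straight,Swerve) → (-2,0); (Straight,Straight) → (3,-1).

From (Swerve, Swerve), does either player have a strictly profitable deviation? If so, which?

Neither

Country 1 at (Swerve, Swerve) earns -1; deviating to Straight yields -2 — not better.
Country 2 earns -2; deviating to Straight yields -3 — not better.
Neither player can strictly improve; the profile is a Nash equilibrium.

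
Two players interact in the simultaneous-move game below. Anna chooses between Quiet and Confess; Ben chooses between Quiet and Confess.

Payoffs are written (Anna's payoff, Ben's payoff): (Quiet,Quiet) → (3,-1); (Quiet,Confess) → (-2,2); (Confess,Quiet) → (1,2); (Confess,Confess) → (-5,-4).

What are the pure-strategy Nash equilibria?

(Quiet, Quiet): Ben prefers Confess (2 > -1) — not an equilibrium.
(Quiet, Confess): Anna gets -2 ≥ -5 from Confess, and Ben gets 2 ≥ -1 from Quiet — Nash equilibrium.
(Confess, Quiet): Anna prefers Quiet (3 > 1) — not an equilibrium.
(Confess, Confess): Anna prefers Quiet (-2 > -5); Ben prefers Quiet (2 > -4) — not an equilibrium.

(Quiet, Confess)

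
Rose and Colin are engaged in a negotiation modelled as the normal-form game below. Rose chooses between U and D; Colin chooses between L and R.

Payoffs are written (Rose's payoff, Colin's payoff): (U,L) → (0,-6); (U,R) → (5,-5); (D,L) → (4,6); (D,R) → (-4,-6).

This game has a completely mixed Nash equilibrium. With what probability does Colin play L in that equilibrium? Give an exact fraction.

9/13

Let y be the probability that Colin plays L. In a completely mixed equilibrium, Rose must be indifferent between U and D.
Rose's expected payoff from U is 5(1−y); from D it is 4y − 4(1−y).
Setting these equal: −5y + 5 = 8y − 4, so y = 9/13.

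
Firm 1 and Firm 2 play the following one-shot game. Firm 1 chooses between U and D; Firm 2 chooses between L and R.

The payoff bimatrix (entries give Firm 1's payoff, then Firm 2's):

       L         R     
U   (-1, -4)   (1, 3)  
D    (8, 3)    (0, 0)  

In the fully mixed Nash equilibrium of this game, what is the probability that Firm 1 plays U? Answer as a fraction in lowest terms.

Let p be the probability that Firm 1 plays U. In a completely mixed equilibrium, Firm 2 must be indifferent between L and R.
Firm 2's expected payoff from L is −4p + 3(1−p); from R it is 3p.
Setting these equal: −7p + 3 = 3p, so p = 3/10.

3/10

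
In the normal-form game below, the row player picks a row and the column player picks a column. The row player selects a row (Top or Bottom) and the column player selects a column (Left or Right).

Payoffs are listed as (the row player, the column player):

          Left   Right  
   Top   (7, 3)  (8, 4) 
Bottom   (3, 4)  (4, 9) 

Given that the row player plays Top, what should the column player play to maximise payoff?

Against Top, the column player earns 3 from Left and 4 from Right.
So Right is the best response.

Right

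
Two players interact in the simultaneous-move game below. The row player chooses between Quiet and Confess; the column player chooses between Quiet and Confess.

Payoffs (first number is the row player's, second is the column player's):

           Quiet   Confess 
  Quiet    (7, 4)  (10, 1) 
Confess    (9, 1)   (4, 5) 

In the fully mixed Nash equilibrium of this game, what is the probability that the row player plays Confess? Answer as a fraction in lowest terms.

3/7

Let p be the probability that the row player plays Quiet. In a completely mixed equilibrium, the column player must be indifferent between Quiet and Confess.
The column player's expected payoff from Quiet is 4p + (1−p); from Confess it is p + 5(1−p).
Setting these equal: 3p + 1 = −4p + 5, so p = 4/7.
Therefore the row player plays Confess with probability 1 − 4/7 = 3/7.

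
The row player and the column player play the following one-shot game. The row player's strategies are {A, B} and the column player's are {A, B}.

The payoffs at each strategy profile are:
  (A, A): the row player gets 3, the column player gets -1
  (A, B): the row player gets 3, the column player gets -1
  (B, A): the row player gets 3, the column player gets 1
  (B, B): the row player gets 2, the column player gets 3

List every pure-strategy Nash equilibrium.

(A, A): the row player gets 3 ≥ 3 from B, and the column player gets -1 ≥ -1 from B — Nash equilibrium.
(A, B): the row player gets 3 ≥ 2 from B, and the column player gets -1 ≥ -1 from A — Nash equilibrium.
(B, A): the column player prefers B (3 > 1) — not an equilibrium.
(B, B): the row player prefers A (3 > 2) — not an equilibrium.

(A, A) and (A, B)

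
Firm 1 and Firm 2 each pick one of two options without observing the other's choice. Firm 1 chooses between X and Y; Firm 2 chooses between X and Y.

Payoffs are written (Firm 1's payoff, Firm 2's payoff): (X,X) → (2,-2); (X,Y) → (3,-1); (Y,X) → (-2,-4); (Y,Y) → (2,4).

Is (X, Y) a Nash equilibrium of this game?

Yes

At (X, Y), Firm 1 earns 3; switching to Y would give 2, so Firm 1 has no profitable deviation.
Firm 2 earns -1; switching to X would give -2, so Firm 2 has no profitable deviation.
Neither player can gain by a unilateral deviation, so this profile is a Nash equilibrium.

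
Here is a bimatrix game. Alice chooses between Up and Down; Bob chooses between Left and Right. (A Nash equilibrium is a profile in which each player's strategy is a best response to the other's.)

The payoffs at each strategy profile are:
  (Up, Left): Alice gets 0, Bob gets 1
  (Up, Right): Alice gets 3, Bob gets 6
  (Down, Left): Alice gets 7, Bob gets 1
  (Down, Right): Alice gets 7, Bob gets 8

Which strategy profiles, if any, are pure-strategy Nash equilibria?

(Up, Left): Alice prefers Down (7 > 0); Bob prefers Right (6 > 1) — not an equilibrium.
(Up, Right): Alice prefers Down (7 > 3) — not an equilibrium.
(Down, Left): Bob prefers Right (8 > 1) — not an equilibrium.
(Down, Right): Alice gets 7 ≥ 3 from Up, and Bob gets 8 ≥ 1 from Left — Nash equilibrium.

(Down, Right)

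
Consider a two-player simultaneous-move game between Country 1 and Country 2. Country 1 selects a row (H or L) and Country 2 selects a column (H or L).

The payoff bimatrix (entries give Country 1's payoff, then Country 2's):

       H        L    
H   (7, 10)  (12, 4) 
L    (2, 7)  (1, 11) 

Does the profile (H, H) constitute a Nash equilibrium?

Yes

At (H, H), Country 1 earns 7; switching to L would give 2, so Country 1 has no profitable deviation.
Country 2 earns 10; switching to L would give 4, so Country 2 has no profitable deviation.
Neither player can gain by a unilateral deviation, so this profile is a Nash equilibrium.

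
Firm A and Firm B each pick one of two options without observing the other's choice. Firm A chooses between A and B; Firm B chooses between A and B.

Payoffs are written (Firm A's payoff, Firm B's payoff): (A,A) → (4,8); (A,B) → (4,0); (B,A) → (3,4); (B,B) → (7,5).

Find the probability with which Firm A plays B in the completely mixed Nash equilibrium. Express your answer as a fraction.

8/9

Let p be the probability that Firm A plays A. In a completely mixed equilibrium, Firm B must be indifferent between A and B.
Firm B's expected payoff from A is 8p + 4(1−p); from B it is 5(1−p).
Setting these equal: 4p + 4 = −5p + 5, so p = 1/9.
Therefore Firm A plays B with probability 1 − 1/9 = 8/9.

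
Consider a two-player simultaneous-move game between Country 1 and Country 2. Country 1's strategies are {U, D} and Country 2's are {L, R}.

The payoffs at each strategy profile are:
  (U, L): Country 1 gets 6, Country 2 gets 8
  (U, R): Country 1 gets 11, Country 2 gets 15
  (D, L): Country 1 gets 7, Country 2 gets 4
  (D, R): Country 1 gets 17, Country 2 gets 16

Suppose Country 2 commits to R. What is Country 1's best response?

Against R, Country 1 earns 11 from U and 17 from D.
So D is the best response.

D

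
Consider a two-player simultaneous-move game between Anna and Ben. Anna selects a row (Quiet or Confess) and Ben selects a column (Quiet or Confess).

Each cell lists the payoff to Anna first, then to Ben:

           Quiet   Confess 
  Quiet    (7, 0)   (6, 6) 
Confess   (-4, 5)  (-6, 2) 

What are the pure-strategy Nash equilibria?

(Quiet, Confess)

(Quiet, Quiet): Ben prefers Confess (6 > 0) — not an equilibrium.
(Quiet, Confess): Anna gets 6 ≥ -6 from Confess, and Ben gets 6 ≥ 0 from Quiet — Nash equilibrium.
(Confess, Quiet): Anna prefers Quiet (7 > -4) — not an equilibrium.
(Confess, Confess): Anna prefers Quiet (6 > -6); Ben prefers Quiet (5 > 2) — not an equilibrium.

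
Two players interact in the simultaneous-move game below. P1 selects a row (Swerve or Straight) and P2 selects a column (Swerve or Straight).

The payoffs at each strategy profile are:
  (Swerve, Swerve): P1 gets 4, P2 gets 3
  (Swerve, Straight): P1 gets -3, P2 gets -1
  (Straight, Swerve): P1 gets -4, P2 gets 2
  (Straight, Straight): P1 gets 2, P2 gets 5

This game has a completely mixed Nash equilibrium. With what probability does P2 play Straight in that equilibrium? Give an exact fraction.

Let y be the probability that P2 plays Swerve. In a completely mixed equilibrium, P1 must be indifferent between Swerve and Straight.
P1's expected payoff from Swerve is 4y − 3(1−y); from Straight it is −4y + 2(1−y).
Setting these equal: 7y − 3 = −6y + 2, so y = 5/13.
Therefore P2 plays Straight with probability 1 − 5/13 = 8/13.

8/13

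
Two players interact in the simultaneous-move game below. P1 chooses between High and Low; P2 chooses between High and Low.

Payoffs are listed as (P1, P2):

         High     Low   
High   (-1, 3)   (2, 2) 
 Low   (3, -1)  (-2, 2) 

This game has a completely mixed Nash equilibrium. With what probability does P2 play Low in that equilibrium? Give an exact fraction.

Let y be the probability that P2 plays High. In a completely mixed equilibrium, P1 must be indifferent between High and Low.
P1's expected payoff from High is −y + 2(1−y); from Low it is 3y − 2(1−y).
Setting these equal: −3y + 2 = 5y − 2, so y = 1/2.
Therefore P2 plays Low with probability 1 − 1/2 = 1/2.

1/2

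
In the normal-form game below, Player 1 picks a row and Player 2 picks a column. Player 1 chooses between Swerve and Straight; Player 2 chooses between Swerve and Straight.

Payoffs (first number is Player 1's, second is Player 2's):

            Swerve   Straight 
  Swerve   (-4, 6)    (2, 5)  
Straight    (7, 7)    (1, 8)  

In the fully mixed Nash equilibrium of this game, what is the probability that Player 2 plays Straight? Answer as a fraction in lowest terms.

Let y be the probability that Player 2 plays Swerve. In a completely mixed equilibrium, Player 1 must be indifferent between Swerve and Straight.
Player 1's expected payoff from Swerve is −4y + 2(1−y); from Straight it is 7y + (1−y).
Setting these equal: −6y + 2 = 6y + 1, so y = 1/12.
Therefore Player 2 plays Straight with probability 1 − 1/12 = 11/12.

11/12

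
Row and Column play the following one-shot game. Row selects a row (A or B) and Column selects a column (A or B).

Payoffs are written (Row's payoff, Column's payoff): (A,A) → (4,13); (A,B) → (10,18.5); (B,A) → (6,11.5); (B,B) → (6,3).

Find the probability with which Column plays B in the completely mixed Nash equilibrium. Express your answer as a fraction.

Let y be the probability that Column plays A. In a completely mixed equilibrium, Row must be indifferent between A and B.
Row's expected payoff from A is 4y + 10(1−y); from B it is 6y + 6(1−y).
Setting these equal: −6y + 10 = 6, so y = 2/3.
Therefore Column plays B with probability 1 − 2/3 = 1/3.

1/3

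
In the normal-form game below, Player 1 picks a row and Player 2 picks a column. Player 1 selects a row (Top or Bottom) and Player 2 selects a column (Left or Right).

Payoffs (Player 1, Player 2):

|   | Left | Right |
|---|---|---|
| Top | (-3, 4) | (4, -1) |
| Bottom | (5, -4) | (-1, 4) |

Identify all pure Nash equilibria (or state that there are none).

none

(Top, Left): Player 1 prefers Bottom (5 > -3) — not an equilibrium.
(Top, Right): Player 2 prefers Left (4 > -1) — not an equilibrium.
(Bottom, Left): Player 2 prefers Right (4 > -4) — not an equilibrium.
(Bottom, Right): Player 1 prefers Top (4 > -1) — not an equilibrium.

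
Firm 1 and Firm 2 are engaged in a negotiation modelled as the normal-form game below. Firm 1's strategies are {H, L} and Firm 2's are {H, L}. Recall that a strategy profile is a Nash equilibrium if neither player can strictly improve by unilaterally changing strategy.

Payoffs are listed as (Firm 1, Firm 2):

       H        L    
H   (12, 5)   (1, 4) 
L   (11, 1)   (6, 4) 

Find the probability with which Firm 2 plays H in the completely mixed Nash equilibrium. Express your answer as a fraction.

5/6

Let y be the probability that Firm 2 plays H. In a completely mixed equilibrium, Firm 1 must be indifferent between H and L.
Firm 1's expected payoff from H is 12y + (1−y); from L it is 11y + 6(1−y).
Setting these equal: 11y + 1 = 5y + 6, so y = 5/6.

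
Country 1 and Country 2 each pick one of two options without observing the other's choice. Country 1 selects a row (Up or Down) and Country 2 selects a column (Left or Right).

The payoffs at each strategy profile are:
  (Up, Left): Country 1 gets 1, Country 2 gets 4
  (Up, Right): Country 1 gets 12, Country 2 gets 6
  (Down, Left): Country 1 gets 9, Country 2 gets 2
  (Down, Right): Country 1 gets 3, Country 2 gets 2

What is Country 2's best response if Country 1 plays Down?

either — both Left and Right are best responses

Against Down, Country 2 earns 2 from Left and 2 from Right.
So either strategy is a best response.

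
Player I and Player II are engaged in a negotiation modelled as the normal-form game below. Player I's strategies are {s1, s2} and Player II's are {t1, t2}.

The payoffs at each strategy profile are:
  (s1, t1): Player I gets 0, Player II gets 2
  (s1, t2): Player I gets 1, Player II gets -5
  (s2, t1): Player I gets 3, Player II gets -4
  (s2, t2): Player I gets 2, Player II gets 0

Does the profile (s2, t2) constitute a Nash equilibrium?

At (s2, t2), Player I earns 2; switching to s1 would give 1, so Player I has no profitable deviation.
Player II earns 0; switching to t1 would give -4, so Player II has no profitable deviation.
Neither player can gain by a unilateral deviation, so this profile is a Nash equilibrium.

Yes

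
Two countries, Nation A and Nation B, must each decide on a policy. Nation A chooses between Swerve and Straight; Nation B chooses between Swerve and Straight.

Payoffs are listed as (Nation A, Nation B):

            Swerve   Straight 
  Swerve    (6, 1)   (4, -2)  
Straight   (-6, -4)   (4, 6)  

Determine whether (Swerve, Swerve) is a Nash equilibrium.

Yes

At (Swerve, Swerve), Nation A earns 6; switching to Straight would give -6, so Nation A has no profitable deviation.
Nation B earns 1; switching to Straight would give -2, so Nation B has no profitable deviation.
Neither player can gain by a unilateral deviation, so this profile is a Nash equilibrium.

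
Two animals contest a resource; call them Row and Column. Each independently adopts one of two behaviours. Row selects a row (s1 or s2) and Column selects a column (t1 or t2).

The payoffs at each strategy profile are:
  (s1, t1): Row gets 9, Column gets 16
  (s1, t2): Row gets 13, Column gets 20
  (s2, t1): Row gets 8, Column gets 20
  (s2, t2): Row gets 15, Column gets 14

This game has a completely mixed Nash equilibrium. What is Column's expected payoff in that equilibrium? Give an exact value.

First find x, the probability Row plays s1, from Column's indifference between t1 and t2: 16x + 20(1−x) = 20x + 14(1−x), giving x = 3/5.
Since Column is indifferent in equilibrium, Column's expected payoff equals the payoff from either column against (3/5, 2/5). Using t1: 16(3/5) + 20(2/5) = 88/5.

88/5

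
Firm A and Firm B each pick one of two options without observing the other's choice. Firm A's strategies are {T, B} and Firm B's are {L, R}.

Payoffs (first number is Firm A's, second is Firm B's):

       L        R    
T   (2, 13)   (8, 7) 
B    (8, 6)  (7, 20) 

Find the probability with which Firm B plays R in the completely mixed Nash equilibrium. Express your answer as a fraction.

Let c be the probability that Firm B plays L. In a completely mixed equilibrium, Firm A must be indifferent between T and B.
Firm A's expected payoff from T is 2c + 8(1−c); from B it is 8c + 7(1−c).
Setting these equal: −6c + 8 = c + 7, so c = 1/7.
Therefore Firm B plays R with probability 1 − 1/7 = 6/7.

6/7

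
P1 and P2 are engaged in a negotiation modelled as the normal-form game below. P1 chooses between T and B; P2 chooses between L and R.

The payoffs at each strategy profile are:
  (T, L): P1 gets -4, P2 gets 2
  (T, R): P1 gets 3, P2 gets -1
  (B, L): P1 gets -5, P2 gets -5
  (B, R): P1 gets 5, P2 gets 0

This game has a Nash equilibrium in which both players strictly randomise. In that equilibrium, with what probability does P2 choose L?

Let y be the probability that P2 plays L. In a completely mixed equilibrium, P1 must be indifferent between T and B.
P1's expected payoff from T is −4y + 3(1−y); from B it is −5y + 5(1−y).
Setting these equal: −7y + 3 = −10y + 5, so y = 2/3.

2/3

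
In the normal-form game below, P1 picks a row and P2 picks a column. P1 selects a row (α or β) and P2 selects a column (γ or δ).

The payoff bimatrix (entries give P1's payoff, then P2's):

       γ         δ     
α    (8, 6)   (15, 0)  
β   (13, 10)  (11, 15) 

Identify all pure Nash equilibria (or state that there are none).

(α, γ): P1 prefers β (13 > 8) — not an equilibrium.
(α, δ): P2 prefers γ (6 > 0) — not an equilibrium.
(β, γ): P2 prefers δ (15 > 10) — not an equilibrium.
(β, δ): P1 prefers α (15 > 11) — not an equilibrium.

none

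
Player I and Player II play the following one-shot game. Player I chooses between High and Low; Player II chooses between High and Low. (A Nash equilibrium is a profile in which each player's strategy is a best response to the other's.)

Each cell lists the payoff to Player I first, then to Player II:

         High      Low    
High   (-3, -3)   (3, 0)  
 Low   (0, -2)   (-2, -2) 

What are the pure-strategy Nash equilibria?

(High, Low) and (Low, High)

(High, High): Player I prefers Low (0 > -3); Player II prefers Low (0 > -3) — not an equilibrium.
(High, Low): Player I gets 3 ≥ -2 from Low, and Player II gets 0 ≥ -3 from High — Nash equilibrium.
(Low, High): Player I gets 0 ≥ -3 from High, and Player II gets -2 ≥ -2 from Low — Nash equilibrium.
(Low, Low): Player I prefers High (3 > -2) — not an equilibrium.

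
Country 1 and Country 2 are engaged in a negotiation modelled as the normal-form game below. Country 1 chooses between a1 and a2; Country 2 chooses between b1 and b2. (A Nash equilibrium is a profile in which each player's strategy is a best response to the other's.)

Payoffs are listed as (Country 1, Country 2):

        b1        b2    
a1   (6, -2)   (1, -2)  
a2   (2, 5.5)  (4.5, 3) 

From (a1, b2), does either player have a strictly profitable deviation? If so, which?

Country 1

Country 1 at (a1, b2) earns 1; deviating to a2 yields 4.5 — a strict improvement.
Country 2 earns -2; deviating to b1 yields -2 — not better.
Only Country 1 has a strictly profitable deviation.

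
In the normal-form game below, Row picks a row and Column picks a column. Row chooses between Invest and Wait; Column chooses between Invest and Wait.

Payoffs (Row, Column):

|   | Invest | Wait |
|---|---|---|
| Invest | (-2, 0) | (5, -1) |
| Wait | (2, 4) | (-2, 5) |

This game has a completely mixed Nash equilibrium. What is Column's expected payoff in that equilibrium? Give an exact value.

2

First find x, the probability Row plays Invest, from Column's indifference between Invest and Wait: 4(1−x) = −x + 5(1−x), giving x = 1/2.
Since Column is indifferent in equilibrium, Column's expected payoff equals the payoff from either column against (1/2, 1/2). Using Invest: 4(1/2) = 2.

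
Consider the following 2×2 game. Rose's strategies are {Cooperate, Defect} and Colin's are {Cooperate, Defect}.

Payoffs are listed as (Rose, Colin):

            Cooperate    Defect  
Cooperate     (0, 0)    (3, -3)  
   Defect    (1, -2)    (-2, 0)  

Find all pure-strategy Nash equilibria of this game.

none

(Cooperate, Cooperate): Rose prefers Defect (1 > 0) — not an equilibrium.
(Cooperate, Defect): Colin prefers Cooperate (0 > -3) — not an equilibrium.
(Defect, Cooperate): Colin prefers Defect (0 > -2) — not an equilibrium.
(Defect, Defect): Rose prefers Cooperate (3 > -2) — not an equilibrium.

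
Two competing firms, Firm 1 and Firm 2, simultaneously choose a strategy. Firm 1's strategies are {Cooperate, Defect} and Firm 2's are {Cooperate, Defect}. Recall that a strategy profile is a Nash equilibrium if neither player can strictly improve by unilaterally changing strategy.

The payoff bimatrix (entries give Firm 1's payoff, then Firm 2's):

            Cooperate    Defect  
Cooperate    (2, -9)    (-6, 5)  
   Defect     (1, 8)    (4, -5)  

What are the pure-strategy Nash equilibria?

none

(Cooperate, Cooperate): Firm 2 prefers Defect (5 > -9) — not an equilibrium.
(Cooperate, Defect): Firm 1 prefers Defect (4 > -6) — not an equilibrium.
(Defect, Cooperate): Firm 1 prefers Cooperate (2 > 1) — not an equilibrium.
(Defect, Defect): Firm 2 prefers Cooperate (8 > -5) — not an equilibrium.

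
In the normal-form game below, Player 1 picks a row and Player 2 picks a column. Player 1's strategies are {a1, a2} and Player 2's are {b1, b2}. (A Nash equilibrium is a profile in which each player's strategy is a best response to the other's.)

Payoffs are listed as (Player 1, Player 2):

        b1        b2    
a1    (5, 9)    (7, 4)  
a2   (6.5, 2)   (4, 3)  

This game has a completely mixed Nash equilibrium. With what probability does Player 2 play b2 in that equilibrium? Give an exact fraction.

1/3

Let y be the probability that Player 2 plays b1. In a completely mixed equilibrium, Player 1 must be indifferent between a1 and a2.
Player 1's expected payoff from a1 is 5y + 7(1−y); from a2 it is 6.5y + 4(1−y).
Setting these equal: −2y + 7 = 2.5y + 4, so y = 2/3.
Therefore Player 2 plays b2 with probability 1 − 2/3 = 1/3.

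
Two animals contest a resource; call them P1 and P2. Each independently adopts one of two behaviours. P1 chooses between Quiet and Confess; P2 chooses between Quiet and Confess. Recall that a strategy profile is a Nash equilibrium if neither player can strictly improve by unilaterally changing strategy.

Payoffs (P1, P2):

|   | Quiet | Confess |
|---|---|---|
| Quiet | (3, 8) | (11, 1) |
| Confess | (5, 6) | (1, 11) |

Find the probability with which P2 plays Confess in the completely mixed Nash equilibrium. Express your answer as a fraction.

1/6

Let y be the probability that P2 plays Quiet. In a completely mixed equilibrium, P1 must be indifferent between Quiet and Confess.
P1's expected payoff from Quiet is 3y + 11(1−y); from Confess it is 5y + (1−y).
Setting these equal: −8y + 11 = 4y + 1, so y = 5/6.
Therefore P2 plays Confess with probability 1 − 5/6 = 1/6.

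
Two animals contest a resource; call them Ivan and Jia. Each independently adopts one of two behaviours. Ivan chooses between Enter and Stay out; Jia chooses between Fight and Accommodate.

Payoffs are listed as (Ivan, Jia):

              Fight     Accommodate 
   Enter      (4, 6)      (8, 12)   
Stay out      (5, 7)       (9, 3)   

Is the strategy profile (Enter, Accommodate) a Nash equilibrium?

At (Enter, Accommodate), Ivan earns 8; switching to Stay out would give 9, so Ivan would deviate.
Jia earns 12; switching to Fight would give 6, so Jia has no profitable deviation.
Since at least one player can profitably deviate, this is not a Nash equilibrium.

No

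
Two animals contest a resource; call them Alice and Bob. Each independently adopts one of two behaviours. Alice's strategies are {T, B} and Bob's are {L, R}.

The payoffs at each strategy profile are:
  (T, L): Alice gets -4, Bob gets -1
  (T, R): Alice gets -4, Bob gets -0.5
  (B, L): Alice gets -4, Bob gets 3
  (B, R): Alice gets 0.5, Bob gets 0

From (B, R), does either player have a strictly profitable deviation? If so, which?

Alice at (B, R) earns 0.5; deviating to T yields -4 — not better.
Bob earns 0; deviating to L yields 3 — a strict improvement.
Only Bob has a strictly profitable deviation.

Bob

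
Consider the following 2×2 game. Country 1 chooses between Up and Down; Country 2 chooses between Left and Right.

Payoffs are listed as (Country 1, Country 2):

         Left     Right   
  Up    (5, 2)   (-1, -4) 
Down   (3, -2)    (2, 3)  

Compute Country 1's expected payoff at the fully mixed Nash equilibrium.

13/5

First find q, the probability Country 2 plays Left, from Country 1's indifference between Up and Down: 5q − (1−q) = 3q + 2(1−q), giving q = 3/5.
Since Country 1 is indifferent in equilibrium, Country 1's expected payoff equals the payoff from either row against (3/5, 2/5). Using Up: 5(3/5) − (2/5) = 13/5.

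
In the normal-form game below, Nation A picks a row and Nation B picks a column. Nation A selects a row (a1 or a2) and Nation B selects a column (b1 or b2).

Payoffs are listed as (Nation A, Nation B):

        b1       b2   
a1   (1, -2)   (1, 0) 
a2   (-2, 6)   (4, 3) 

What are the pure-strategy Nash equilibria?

none

(a1, b1): Nation B prefers b2 (0 > -2) — not an equilibrium.
(a1, b2): Nation A prefers a2 (4 > 1) — not an equilibrium.
(a2, b1): Nation A prefers a1 (1 > -2) — not an equilibrium.
(a2, b2): Nation B prefers b1 (6 > 3) — not an equilibrium.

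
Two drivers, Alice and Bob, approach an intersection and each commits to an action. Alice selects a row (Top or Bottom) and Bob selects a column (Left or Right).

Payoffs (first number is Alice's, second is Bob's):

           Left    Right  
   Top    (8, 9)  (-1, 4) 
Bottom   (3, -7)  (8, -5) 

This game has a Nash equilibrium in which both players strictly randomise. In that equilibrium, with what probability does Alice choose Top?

2/7

Let x be the probability that Alice plays Top. In a completely mixed equilibrium, Bob must be indifferent between Left and Right.
Bob's expected payoff from Left is 9x − 7(1−x); from Right it is 4x − 5(1−x).
Setting these equal: 16x − 7 = 9x − 5, so x = 2/7.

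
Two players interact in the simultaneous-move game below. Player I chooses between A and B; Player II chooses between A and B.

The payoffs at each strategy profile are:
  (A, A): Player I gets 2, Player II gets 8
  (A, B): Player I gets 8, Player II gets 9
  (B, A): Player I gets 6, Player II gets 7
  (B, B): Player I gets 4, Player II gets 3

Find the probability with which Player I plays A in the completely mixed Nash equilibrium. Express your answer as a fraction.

Let p be the probability that Player I plays A. In a completely mixed equilibrium, Player II must be indifferent between A and B.
Player II's expected payoff from A is 8p + 7(1−p); from B it is 9p + 3(1−p).
Setting these equal: p + 7 = 6p + 3, so p = 4/5.

4/5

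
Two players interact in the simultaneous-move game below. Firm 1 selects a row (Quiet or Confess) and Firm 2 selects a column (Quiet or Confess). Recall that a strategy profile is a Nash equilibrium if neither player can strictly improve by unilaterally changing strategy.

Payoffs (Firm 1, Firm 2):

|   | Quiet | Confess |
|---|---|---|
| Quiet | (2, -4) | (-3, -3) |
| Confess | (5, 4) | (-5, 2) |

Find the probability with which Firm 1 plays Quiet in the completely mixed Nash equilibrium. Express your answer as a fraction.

Let p be the probability that Firm 1 plays Quiet. In a completely mixed equilibrium, Firm 2 must be indifferent between Quiet and Confess.
Firm 2's expected payoff from Quiet is −4p + 4(1−p); from Confess it is −3p + 2(1−p).
Setting these equal: −8p + 4 = −5p + 2, so p = 2/3.

2/3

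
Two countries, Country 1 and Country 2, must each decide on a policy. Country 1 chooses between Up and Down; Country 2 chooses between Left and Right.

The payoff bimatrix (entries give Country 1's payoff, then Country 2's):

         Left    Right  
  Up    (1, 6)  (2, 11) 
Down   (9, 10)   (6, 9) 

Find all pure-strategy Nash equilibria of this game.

(Up, Left): Country 1 prefers Down (9 > 1); Country 2 prefers Right (11 > 6) — not an equilibrium.
(Up, Right): Country 1 prefers Down (6 > 2) — not an equilibrium.
(Down, Left): Country 1 gets 9 ≥ 1 from Up, and Country 2 gets 10 ≥ 9 from Right — Nash equilibrium.
(Down, Right): Country 2 prefers Left (10 > 9) — not an equilibrium.

(Down, Left)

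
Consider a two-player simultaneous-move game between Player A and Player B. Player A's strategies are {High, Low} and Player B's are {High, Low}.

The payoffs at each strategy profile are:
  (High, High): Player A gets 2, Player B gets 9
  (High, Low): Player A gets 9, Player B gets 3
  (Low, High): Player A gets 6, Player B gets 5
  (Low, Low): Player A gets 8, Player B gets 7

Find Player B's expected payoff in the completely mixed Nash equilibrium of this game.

First find p, the probability Player A plays High, from Player B's indifference between High and Low: 9p + 5(1−p) = 3p + 7(1−p), giving p = 1/4.
Since Player B is indifferent in equilibrium, Player B's expected payoff equals the payoff from either column against (1/4, 3/4). Using High: 9(1/4) + 5(3/4) = 6.

6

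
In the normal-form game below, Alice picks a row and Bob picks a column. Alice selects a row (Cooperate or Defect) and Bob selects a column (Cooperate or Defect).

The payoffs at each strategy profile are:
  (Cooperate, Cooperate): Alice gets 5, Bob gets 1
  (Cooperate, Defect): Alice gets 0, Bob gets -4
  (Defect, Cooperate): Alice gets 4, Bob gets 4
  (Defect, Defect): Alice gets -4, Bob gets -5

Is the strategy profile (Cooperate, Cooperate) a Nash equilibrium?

Yes

At (Cooperate, Cooperate), Alice earns 5; switching to Defect would give 4, so Alice has no profitable deviation.
Bob earns 1; switching to Defect would give -4, so Bob has no profitable deviation.
Neither player can gain by a unilateral deviation, so this profile is a Nash equilibrium.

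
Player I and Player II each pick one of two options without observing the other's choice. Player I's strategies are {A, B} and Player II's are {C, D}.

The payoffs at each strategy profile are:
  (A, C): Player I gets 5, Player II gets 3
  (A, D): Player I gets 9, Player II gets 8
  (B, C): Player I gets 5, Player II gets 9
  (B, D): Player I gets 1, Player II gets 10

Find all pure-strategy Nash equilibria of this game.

(A, C): Player II prefers D (8 > 3) — not an equilibrium.
(A, D): Player I gets 9 ≥ 1 from B, and Player II gets 8 ≥ 3 from C — Nash equilibrium.
(B, C): Player II prefers D (10 > 9) — not an equilibrium.
(B, D): Player I prefers A (9 > 1) — not an equilibrium.

(A, D)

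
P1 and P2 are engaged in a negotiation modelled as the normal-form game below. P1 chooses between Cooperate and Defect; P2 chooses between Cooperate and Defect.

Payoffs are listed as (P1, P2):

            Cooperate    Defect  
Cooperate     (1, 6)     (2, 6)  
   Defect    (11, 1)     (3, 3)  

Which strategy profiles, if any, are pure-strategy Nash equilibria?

(Cooperate, Cooperate): P1 prefers Defect (11 > 1) — not an equilibrium.
(Cooperate, Defect): P1 prefers Defect (3 > 2) — not an equilibrium.
(Defect, Cooperate): P2 prefers Defect (3 > 1) — not an equilibrium.
(Defect, Defect): P1 gets 3 ≥ 2 from Cooperate, and P2 gets 3 ≥ 1 from Cooperate — Nash equilibrium.

(Defect, Defect)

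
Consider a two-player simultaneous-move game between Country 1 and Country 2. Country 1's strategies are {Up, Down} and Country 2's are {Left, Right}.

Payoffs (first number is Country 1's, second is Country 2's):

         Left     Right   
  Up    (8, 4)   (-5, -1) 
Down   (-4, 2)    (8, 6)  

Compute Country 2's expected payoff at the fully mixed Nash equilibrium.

First find x, the probability Country 1 plays Up, from Country 2's indifference between Left and Right: 4x + 2(1−x) = −x + 6(1−x), giving x = 4/9.
Since Country 2 is indifferent in equilibrium, Country 2's expected payoff equals the payoff from either column against (4/9, 5/9). Using Left: 4(4/9) + 2(5/9) = 26/9.

26/9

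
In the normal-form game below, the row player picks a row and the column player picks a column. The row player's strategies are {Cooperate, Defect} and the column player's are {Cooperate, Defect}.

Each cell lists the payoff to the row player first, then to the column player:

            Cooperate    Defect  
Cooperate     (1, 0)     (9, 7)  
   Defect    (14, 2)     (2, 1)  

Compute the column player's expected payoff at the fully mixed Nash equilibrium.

7/4

First find p, the probability the row player plays Cooperate, from the column player's indifference between Cooperate and Defect: 2(1−p) = 7p + (1−p), giving p = 1/8.
Since the column player is indifferent in equilibrium, the column player's expected payoff equals the payoff from either column against (1/8, 7/8). Using Cooperate: 2(7/8) = 7/4.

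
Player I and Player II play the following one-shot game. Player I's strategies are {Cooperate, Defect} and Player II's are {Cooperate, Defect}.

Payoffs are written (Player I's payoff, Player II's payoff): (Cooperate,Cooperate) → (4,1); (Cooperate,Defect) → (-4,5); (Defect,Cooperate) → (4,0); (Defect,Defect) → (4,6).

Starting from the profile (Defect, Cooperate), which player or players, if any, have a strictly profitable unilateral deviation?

Player II

Player I at (Defect, Cooperate) earns 4; deviating to Cooperate yields 4 — not better.
Player II earns 0; deviating to Defect yields 6 — a strict improvement.
Only Player II has a strictly profitable deviation.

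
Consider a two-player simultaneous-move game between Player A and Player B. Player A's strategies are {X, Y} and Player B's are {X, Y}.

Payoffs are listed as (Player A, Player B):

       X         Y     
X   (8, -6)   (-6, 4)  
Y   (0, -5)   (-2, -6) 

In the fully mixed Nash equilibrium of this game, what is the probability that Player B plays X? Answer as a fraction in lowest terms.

1/3

Let q be the probability that Player B plays X. In a completely mixed equilibrium, Player A must be indifferent between X and Y.
Player A's expected payoff from X is 8q − 6(1−q); from Y it is −2(1−q).
Setting these equal: 14q − 6 = 2q − 2, so q = 1/3.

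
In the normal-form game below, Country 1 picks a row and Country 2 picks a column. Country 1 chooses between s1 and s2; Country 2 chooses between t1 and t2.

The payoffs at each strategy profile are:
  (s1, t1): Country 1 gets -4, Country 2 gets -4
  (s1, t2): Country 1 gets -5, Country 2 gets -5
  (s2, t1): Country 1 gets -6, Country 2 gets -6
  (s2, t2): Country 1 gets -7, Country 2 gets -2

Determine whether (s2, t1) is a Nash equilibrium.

No

At (s2, t1), Country 1 earns -6; switching to s1 would give -4, so Country 1 would deviate.
Country 2 earns -6; switching to t2 would give -2, so Country 2 would deviate.
Since at least one player can profitably deviate, this is not a Nash equilibrium.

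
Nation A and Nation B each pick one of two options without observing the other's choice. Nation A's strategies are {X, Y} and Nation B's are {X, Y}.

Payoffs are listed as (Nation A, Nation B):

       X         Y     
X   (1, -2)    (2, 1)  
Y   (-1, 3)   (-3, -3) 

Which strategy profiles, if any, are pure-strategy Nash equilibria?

(X, X): Nation B prefers Y (1 > -2) — not an equilibrium.
(X, Y): Nation A gets 2 ≥ -3 from Y, and Nation B gets 1 ≥ -2 from X — Nash equilibrium.
(Y, X): Nation A prefers X (1 > -1) — not an equilibrium.
(Y, Y): Nation A prefers X (2 > -3); Nation B prefers X (3 > -3) — not an equilibrium.

(X, Y)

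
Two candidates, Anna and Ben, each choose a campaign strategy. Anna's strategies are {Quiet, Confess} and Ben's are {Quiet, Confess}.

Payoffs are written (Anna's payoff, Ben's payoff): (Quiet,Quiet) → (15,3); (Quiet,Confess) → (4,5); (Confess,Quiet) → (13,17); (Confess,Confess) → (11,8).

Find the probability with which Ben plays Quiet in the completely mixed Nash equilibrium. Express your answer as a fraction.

7/9

Let c be the probability that Ben plays Quiet. In a completely mixed equilibrium, Anna must be indifferent between Quiet and Confess.
Anna's expected payoff from Quiet is 15c + 4(1−c); from Confess it is 13c + 11(1−c).
Setting these equal: 11c + 4 = 2c + 11, so c = 7/9.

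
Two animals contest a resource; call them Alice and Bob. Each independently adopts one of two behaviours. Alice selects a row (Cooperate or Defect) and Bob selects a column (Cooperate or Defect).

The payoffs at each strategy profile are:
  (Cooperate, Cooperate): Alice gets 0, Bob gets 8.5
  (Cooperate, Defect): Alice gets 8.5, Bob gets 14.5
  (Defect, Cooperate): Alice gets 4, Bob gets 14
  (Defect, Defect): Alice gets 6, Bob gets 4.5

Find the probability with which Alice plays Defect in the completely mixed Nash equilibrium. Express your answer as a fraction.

Let r be the probability that Alice plays Cooperate. In a completely mixed equilibrium, Bob must be indifferent between Cooperate and Defect.
Bob's expected payoff from Cooperate is 8.5r + 14(1−r); from Defect it is 14.5r + 4.5(1−r).
Setting these equal: −5.5r + 14 = 10r + 4.5, so r = 19/31.
Therefore Alice plays Defect with probability 1 − 19/31 = 12/31.

12/31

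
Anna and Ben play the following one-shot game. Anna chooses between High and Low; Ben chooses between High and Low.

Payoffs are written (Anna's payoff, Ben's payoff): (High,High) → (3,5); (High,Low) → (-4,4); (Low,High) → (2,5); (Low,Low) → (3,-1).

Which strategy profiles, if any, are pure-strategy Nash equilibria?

(High, High): Anna gets 3 ≥ 2 from Low, and Ben gets 5 ≥ 4 from Low — Nash equilibrium.
(High, Low): Anna prefers Low (3 > -4); Ben prefers High (5 > 4) — not an equilibrium.
(Low, High): Anna prefers High (3 > 2) — not an equilibrium.
(Low, Low): Ben prefers High (5 > -1) — not an equilibrium.

(High, High)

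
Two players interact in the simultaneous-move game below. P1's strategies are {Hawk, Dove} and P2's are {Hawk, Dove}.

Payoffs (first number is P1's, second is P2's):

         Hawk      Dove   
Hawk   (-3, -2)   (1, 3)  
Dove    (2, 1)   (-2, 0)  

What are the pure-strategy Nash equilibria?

(Hawk, Dove) and (Dove, Hawk)

(Hawk, Hawk): P1 prefers Dove (2 > -3); P2 prefers Dove (3 > -2) — not an equilibrium.
(Hawk, Dove): P1 gets 1 ≥ -2 from Dove, and P2 gets 3 ≥ -2 from Hawk — Nash equilibrium.
(Dove, Hawk): P1 gets 2 ≥ -3 from Hawk, and P2 gets 1 ≥ 0 from Dove — Nash equilibrium.
(Dove, Dove): P1 prefers Hawk (1 > -2); P2 prefers Hawk (1 > 0) — not an equilibrium.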